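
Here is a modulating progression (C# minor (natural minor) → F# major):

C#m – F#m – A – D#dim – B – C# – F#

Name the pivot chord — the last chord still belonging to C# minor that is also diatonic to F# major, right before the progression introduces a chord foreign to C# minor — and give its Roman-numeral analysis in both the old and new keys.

Chords diatonic to C# minor: C#m, D#dim, E, F#m, G#m, A, B.
Reading the progression, the first chord not in that set is C#, so the modulation leaves C# minor there.
The chord immediately before C# is B, which is diatonic to both keys: VII in C# minor and IV in F# major.

B — VII in C# minor, IV in F# major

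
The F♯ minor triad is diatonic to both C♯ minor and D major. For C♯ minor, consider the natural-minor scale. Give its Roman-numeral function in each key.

iv in C♯ minor; iii in D major

The scale of C♯ minor (natural minor) is C♯ D♯ E F♯ G♯ A B; F♯ is degree 4, and the triad built there (F♯-A-C♯) is minor, so it is iv.
The scale of D major is D E F♯ G A B C♯; F♯ is degree 3, and the triad built there (F♯-A-C♯) is minor, so it is iii.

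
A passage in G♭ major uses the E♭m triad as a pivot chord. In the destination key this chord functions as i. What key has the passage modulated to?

E♭ minor

The numeral i denotes a minor triad on scale degree 1. With E♭ on degree 1, the tonic of the new key is E♭.
Degree 1 carries a minor triad in minor keys, so the destination is E♭ minor.
Check: the diatonic triads of E♭ minor (natural minor) are E♭m (i), Fdim (ii°), G♭ (III), A♭m (iv), B♭m (v), C♭ (VI), D♭ (VII) — E♭m is indeed i.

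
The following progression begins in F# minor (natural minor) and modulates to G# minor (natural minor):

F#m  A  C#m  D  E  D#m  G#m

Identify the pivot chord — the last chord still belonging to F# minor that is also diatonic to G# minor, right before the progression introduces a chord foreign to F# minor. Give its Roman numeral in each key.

Chords diatonic to F# minor: F#m, G#dim, A, Bm, C#m, D, E.
Reading the progression, the first chord not in that set is D#m, so the modulation leaves F# minor there.
The chord immediately before D#m is E, which is diatonic to both keys: VII in F# minor and VI in G# minor.

E — VII in F# minor, VI in G# minor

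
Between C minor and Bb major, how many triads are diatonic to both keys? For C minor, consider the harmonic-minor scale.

1

Diatonic triads of C minor (harmonic minor): C minor (i), D diminished (ii°), Eb augmented (III+), F minor (iv), G major (V), Ab major (VI), B diminished (vii°).
Diatonic triads of Bb major: Bb major (I), C minor (ii), D minor (iii), Eb major (IV), F major (V), G minor (vi), A diminished (vii°).
Matching root and quality in both lists: C minor.
That gives 1 common triad.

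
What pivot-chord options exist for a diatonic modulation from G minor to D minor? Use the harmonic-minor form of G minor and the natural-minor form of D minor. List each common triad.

Triads in G minor (harmonic minor): G minor (i), A diminished (ii°), B♭ augmented (III+), C minor (iv), D major (V), E♭ major (VI), F♯ diminished (vii°).
Triads in D minor (natural minor): D minor (i), E diminished (ii°), F major (III), G minor (iv), A minor (v), B♭ major (VI), C major (VII).
Shared triads with their functions: G minor (i in G minor, iv in D minor).

Gm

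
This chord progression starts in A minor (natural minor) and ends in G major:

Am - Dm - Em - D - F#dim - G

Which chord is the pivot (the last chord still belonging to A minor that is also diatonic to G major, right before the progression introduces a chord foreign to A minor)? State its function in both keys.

Em — v in A minor, vi in G major

Chords diatonic to A minor: Am, Bdim, C, Dm, Em, F, G.
Reading the progression, the first chord not in that set is D, so the modulation leaves A minor there.
The chord immediately before D is Em, which is diatonic to both keys: v in A minor and vi in G major.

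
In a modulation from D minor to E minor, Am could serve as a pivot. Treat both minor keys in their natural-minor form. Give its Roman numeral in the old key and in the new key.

v in D minor; iv in E minor

The scale of D minor (natural minor) is D E F G A B♭ C; A is degree 5, and the triad built there (A-C-E) is minor, so it is v.
The scale of E minor (natural minor) is E F♯ G A B C D; A is degree 4, and the triad built there (A-C-E) is minor, so it is iv.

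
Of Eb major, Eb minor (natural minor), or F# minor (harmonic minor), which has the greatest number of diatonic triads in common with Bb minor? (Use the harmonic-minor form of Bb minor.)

Eb minor

Triads of Bb minor (harmonic minor): Bb minor (i), C diminished (ii°), Db augmented (III+), Eb minor (iv), F major (V), Gb major (VI), A diminished (vii°).
Eb major shares 0: none.
Eb minor (natural minor) shares 3: Bbm, Ebm, Gb.
F# minor (harmonic minor) shares 0: none.
The most common triads (3) are shared with Eb minor.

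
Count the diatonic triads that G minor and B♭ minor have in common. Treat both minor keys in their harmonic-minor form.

1

Diatonic triads of G minor (harmonic minor): G minor (i), A diminished (ii°), B♭ augmented (III+), C minor (iv), D major (V), E♭ major (VI), F♯ diminished (vii°).
Diatonic triads of B♭ minor (harmonic minor): B♭ minor (i), C diminished (ii°), D♭ augmented (III+), E♭ minor (iv), F major (V), G♭ major (VI), A diminished (vii°).
Matching root and quality in both lists: A diminished.
That gives 1 common triad.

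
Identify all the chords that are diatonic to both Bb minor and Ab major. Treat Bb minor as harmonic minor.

Triads in Bb minor (harmonic minor): Bbm (i), Cdim (ii°), Dbaug (III+), Ebm (iv), F (V), Gb (VI), Adim (vii°).
Triads in Ab major: Ab (I), Bbm (ii), Cm (iii), Db (IV), Eb (V), Fm (vi), Gdim (vii°).
Shared triads with their functions: Bbm (i in Bb minor, ii in Ab major).

Bbm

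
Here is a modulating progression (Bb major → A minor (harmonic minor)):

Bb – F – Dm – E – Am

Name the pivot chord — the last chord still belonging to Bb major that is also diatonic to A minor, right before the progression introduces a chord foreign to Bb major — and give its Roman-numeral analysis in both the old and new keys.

Chords diatonic to Bb major: Bb, Cm, Dm, Eb, F, Gm, Adim.
Reading the progression, the first chord not in that set is E, so the modulation leaves Bb major there.
The chord immediately before E is Dm, which is diatonic to both keys: iii in Bb major and iv in A minor.

Dm — iii in Bb major, iv in A minor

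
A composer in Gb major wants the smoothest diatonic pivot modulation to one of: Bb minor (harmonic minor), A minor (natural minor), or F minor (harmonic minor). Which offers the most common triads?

Bb minor

Triads of Gb major: Gb (I), Abm (ii), Bbm (iii), Cb (IV), Db (V), Ebm (vi), Fdim (vii°).
Bb minor (harmonic minor) shares 3: Gb, Bbm, Ebm.
A minor (natural minor) shares 0: none.
F minor (harmonic minor) shares 2: Bbm, Db.
The most common triads (3) are shared with Bb minor.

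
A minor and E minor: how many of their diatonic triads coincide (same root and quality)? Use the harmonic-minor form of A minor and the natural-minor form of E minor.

1

Diatonic triads of A minor (harmonic minor): Am (i), Bdim (ii°), Caug (III+), Dm (iv), E (V), F (VI), G♯dim (vii°).
Diatonic triads of E minor (natural minor): Em (i), F♯dim (ii°), G (III), Am (iv), Bm (v), C (VI), D (VII).
Matching root and quality in both lists: Am.
That gives 1 common triad.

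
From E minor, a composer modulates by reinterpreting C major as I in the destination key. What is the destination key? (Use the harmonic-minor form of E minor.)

C major

The numeral I denotes a major triad on scale degree 1. With C on degree 1, the tonic of the new key is C.
Degree 1 carries a major triad in major keys, so the destination is C major.
Check: the diatonic triads of C major are C (I), Dm (ii), Em (iii), F (IV), G (V), Am (vi), Bdim (vii°) — C major is indeed I.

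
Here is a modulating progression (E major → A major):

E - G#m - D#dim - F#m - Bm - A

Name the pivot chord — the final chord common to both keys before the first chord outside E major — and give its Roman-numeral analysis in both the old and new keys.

Chords diatonic to E major: E, F#m, G#m, A, B, C#m, D#dim.
Reading the progression, the first chord not in that set is Bm, so the modulation leaves E major there.
The chord immediately before Bm is F#m, which is diatonic to both keys: ii in E major and vi in A major.

F#m — ii in E major, vi in A major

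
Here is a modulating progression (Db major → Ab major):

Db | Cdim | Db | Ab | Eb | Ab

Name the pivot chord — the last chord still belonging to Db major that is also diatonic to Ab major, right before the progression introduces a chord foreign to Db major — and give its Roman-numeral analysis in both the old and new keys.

Chords diatonic to Db major: Db, Ebm, Fm, Gb, Ab, Bbm, Cdim.
Reading the progression, the first chord not in that set is Eb, so the modulation leaves Db major there.
The chord immediately before Eb is Ab, which is diatonic to both keys: V in Db major and I in Ab major.

Ab — V in Db major, I in Ab major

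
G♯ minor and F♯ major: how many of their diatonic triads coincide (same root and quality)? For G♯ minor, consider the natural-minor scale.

4

Diatonic triads of G♯ minor (natural minor): G♯ minor (i), A♯ diminished (ii°), B major (III), C♯ minor (iv), D♯ minor (v), E major (VI), F♯ major (VII).
Diatonic triads of F♯ major: F♯ major (I), G♯ minor (ii), A♯ minor (iii), B major (IV), C♯ major (V), D♯ minor (vi), E♯ diminished (vii°).
Matching root and quality in both lists: G♯ minor, B major, D♯ minor, F♯ major.
That gives 4 common triads.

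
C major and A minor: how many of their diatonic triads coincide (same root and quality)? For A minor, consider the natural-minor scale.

7

Diatonic triads of C major: C major (I), D minor (ii), E minor (iii), F major (IV), G major (V), A minor (vi), B diminished (vii°).
Diatonic triads of A minor (natural minor): A minor (i), B diminished (ii°), C major (III), D minor (iv), E minor (v), F major (VI), G major (VII).
Matching root and quality in both lists: C major, D minor, E minor, F major, G major, A minor, B diminished.
That gives 7 common triads.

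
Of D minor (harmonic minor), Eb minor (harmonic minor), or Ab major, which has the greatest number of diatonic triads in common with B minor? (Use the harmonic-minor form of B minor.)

D minor

Triads of B minor (harmonic minor): Bm (i), C#dim (ii°), Daug (III+), Em (iv), F# (V), G (VI), A#dim (vii°).
D minor (harmonic minor) shares 1: C#dim.
Eb minor (harmonic minor) shares 0: none.
Ab major shares 0: none.
The most common triads (1) are shared with D minor.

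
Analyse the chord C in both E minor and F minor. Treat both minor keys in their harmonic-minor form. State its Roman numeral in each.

The scale of E minor (harmonic minor) is E F♯ G A B C D♯; C is degree 6, and the triad built there (C-E-G) is major, so it is VI.
The scale of F minor (harmonic minor) is F G A♭ B♭ C D♭ E; C is degree 5, and the triad built there (C-E-G) is major, so it is V.

VI in E minor; V in F minor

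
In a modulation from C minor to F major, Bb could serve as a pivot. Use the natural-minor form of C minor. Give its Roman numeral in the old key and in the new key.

VII in C minor; IV in F major

The scale of C minor (natural minor) is C D Eb F G Ab Bb; Bb is degree 7, and the triad built there (Bb-D-F) is major, so it is VII.
The scale of F major is F G A Bb C D E; Bb is degree 4, and the triad built there (Bb-D-F) is major, so it is IV.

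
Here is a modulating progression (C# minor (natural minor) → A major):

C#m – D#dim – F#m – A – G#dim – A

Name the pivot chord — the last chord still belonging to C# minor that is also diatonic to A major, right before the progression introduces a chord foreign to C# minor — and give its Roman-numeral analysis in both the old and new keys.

Chords diatonic to C# minor: C#m, D#dim, E, F#m, G#m, A, B.
Reading the progression, the first chord not in that set is G#dim, so the modulation leaves C# minor there.
The chord immediately before G#dim is A, which is diatonic to both keys: VI in C# minor and I in A major.

A — VI in C# minor, I in A major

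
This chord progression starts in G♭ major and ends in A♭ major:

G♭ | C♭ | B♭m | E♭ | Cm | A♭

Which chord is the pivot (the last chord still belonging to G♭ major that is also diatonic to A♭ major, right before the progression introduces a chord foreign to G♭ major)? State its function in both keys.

B♭m — iii in G♭ major, ii in A♭ major

Chords diatonic to G♭ major: G♭, A♭m, B♭m, C♭, D♭, E♭m, Fdim.
Reading the progression, the first chord not in that set is E♭, so the modulation leaves G♭ major there.
The chord immediately before E♭ is B♭m, which is diatonic to both keys: iii in G♭ major and ii in A♭ major.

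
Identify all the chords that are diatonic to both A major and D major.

Triads in A major: A major (I), B minor (ii), C# minor (iii), D major (IV), E major (V), F# minor (vi), G# diminished (vii°).
Triads in D major: D major (I), E minor (ii), F# minor (iii), G major (IV), A major (V), B minor (vi), C# diminished (vii°).
Shared triads with their functions: A major (I in A major, V in D major); B minor (ii in A major, vi in D major); D major (IV in A major, I in D major); F# minor (vi in A major, iii in D major).

A, Bm, D, F#m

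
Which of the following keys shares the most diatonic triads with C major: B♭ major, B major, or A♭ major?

Triads of C major: C (I), Dm (ii), Em (iii), F (IV), G (V), Am (vi), Bdim (vii°).
B♭ major shares 2: Dm, F.
B major shares 0: none.
A♭ major shares 0: none.
The most common triads (2) are shared with B♭ major.

B♭ major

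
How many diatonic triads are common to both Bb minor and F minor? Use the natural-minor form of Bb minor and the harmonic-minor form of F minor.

Diatonic triads of Bb minor (natural minor): Bb minor (i), C diminished (ii°), Db major (III), Eb minor (iv), F minor (v), Gb major (VI), Ab major (VII).
Diatonic triads of F minor (harmonic minor): F minor (i), G diminished (ii°), Ab augmented (III+), Bb minor (iv), C major (V), Db major (VI), E diminished (vii°).
Matching root and quality in both lists: Bb minor, Db major, F minor.
That gives 3 common triads.

3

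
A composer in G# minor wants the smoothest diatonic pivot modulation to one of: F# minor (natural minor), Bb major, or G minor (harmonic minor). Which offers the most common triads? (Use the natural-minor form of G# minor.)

Triads of G# minor (natural minor): G#m (i), A#dim (ii°), B (III), C#m (iv), D#m (v), E (VI), F# (VII).
F# minor (natural minor) shares 2: C#m, E.
Bb major shares 0: none.
G minor (harmonic minor) shares 0: none.
The most common triads (2) are shared with F# minor.

F# minor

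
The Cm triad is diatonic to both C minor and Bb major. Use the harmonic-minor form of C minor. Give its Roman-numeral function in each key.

i in C minor; ii in Bb major

The scale of C minor (harmonic minor) is C D Eb F G Ab B; C is degree 1, and the triad built there (C-Eb-G) is minor, so it is i.
The scale of Bb major is Bb C D Eb F G A; C is degree 2, and the triad built there (C-Eb-G) is minor, so it is ii.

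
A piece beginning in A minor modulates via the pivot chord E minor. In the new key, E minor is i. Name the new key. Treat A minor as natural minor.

The numeral i denotes a minor triad on scale degree 1. With E on degree 1, the tonic of the new key is E.
Degree 1 carries a minor triad in minor keys, so the destination is E minor.
Check: the diatonic triads of E minor (natural minor) are Em (i), F♯dim (ii°), G (III), Am (iv), Bm (v), C (VI), D (VII) — E minor is indeed i.

E minor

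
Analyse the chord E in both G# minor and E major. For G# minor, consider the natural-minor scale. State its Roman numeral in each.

VI in G# minor; I in E major

The scale of G# minor (natural minor) is G# A# B C# D# E F#; E is degree 6, and the triad built there (E-G#-B) is major, so it is VI.
The scale of E major is E F# G# A B C# D#; E is degree 1, and the triad built there (E-G#-B) is major, so it is I.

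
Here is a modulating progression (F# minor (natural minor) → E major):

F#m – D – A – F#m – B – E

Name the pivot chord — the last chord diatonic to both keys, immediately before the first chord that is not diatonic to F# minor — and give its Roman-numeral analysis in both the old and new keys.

F#m — i in F# minor, ii in E major

Chords diatonic to F# minor: F#m, G#dim, A, Bm, C#m, D, E.
Reading the progression, the first chord not in that set is B, so the modulation leaves F# minor there.
The chord immediately before B is F#m, which is diatonic to both keys: i in F# minor and ii in E major.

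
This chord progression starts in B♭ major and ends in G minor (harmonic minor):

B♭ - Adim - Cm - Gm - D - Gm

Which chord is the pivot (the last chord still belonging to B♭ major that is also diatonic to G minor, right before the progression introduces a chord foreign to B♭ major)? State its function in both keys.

Chords diatonic to B♭ major: B♭, Cm, Dm, E♭, F, Gm, Adim.
Reading the progression, the first chord not in that set is D, so the modulation leaves B♭ major there.
The chord immediately before D is Gm, which is diatonic to both keys: vi in B♭ major and i in G minor.

Gm — vi in B♭ major, i in G minor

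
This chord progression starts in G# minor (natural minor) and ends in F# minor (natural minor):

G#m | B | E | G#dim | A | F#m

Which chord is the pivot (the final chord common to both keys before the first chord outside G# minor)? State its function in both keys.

E — VI in G# minor, VII in F# minor

Chords diatonic to G# minor: G#m, A#dim, B, C#m, D#m, E, F#.
Reading the progression, the first chord not in that set is G#dim, so the modulation leaves G# minor there.
The chord immediately before G#dim is E, which is diatonic to both keys: VI in G# minor and VII in F# minor.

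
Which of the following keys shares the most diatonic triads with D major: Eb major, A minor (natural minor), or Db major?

Triads of D major: D (I), Em (ii), F#m (iii), G (IV), A (V), Bm (vi), C#dim (vii°).
Eb major shares 0: none.
A minor (natural minor) shares 2: Em, G.
Db major shares 0: none.
The most common triads (2) are shared with A minor.

A minor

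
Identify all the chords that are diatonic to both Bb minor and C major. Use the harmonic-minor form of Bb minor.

F

Triads in Bb minor (harmonic minor): Bb minor (i), C diminished (ii°), Db augmented (III+), Eb minor (iv), F major (V), Gb major (VI), A diminished (vii°).
Triads in C major: C major (I), D minor (ii), E minor (iii), F major (IV), G major (V), A minor (vi), B diminished (vii°).
Shared triads with their functions: F major (V in Bb minor, IV in C major).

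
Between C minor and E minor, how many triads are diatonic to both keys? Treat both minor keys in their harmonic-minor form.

0

Diatonic triads of C minor (harmonic minor): C minor (i), D diminished (ii°), Eb augmented (III+), F minor (iv), G major (V), Ab major (VI), B diminished (vii°).
Diatonic triads of E minor (harmonic minor): E minor (i), F# diminished (ii°), G augmented (III+), A minor (iv), B major (V), C major (VI), D# diminished (vii°).
No triad has the same root and quality in both keys.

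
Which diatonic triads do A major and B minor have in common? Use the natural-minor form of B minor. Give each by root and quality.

A, Bm, D, F#m

Triads in A major: A (I), Bm (ii), C#m (iii), D (IV), E (V), F#m (vi), G#dim (vii°).
Triads in B minor (natural minor): Bm (i), C#dim (ii°), D (III), Em (iv), F#m (v), G (VI), A (VII).
Shared triads with their functions: A (I in A major, VII in B minor); Bm (ii in A major, i in B minor); D (IV in A major, III in B minor); F#m (vi in A major, v in B minor).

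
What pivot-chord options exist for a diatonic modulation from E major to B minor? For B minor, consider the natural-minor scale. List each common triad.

F#m, A

Triads in E major: E (I), F#m (ii), G#m (iii), A (IV), B (V), C#m (vi), D#dim (vii°).
Triads in B minor (natural minor): Bm (i), C#dim (ii°), D (III), Em (iv), F#m (v), G (VI), A (VII).
Shared triads with their functions: F#m (ii in E major, v in B minor); A (IV in E major, VII in B minor).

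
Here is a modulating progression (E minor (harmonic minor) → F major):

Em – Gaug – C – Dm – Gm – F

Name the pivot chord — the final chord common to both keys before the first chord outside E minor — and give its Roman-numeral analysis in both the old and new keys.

C — VI in E minor, V in F major

Chords diatonic to E minor: Em, F#dim, Gaug, Am, B, C, D#dim.
Reading the progression, the first chord not in that set is Dm, so the modulation leaves E minor there.
The chord immediately before Dm is C, which is diatonic to both keys: VI in E minor and V in F major.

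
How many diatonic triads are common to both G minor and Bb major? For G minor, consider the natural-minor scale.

Diatonic triads of G minor (natural minor): Gm (i), Adim (ii°), Bb (III), Cm (iv), Dm (v), Eb (VI), F (VII).
Diatonic triads of Bb major: Bb (I), Cm (ii), Dm (iii), Eb (IV), F (V), Gm (vi), Adim (vii°).
Matching root and quality in both lists: Gm, Adim, Bb, Cm, Dm, Eb, F.
That gives 7 common triads.

7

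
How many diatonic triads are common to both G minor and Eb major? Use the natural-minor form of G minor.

Diatonic triads of G minor (natural minor): Gm (i), Adim (ii°), Bb (III), Cm (iv), Dm (v), Eb (VI), F (VII).
Diatonic triads of Eb major: Eb (I), Fm (ii), Gm (iii), Ab (IV), Bb (V), Cm (vi), Ddim (vii°).
Matching root and quality in both lists: Gm, Bb, Cm, Eb.
That gives 4 common triads.

4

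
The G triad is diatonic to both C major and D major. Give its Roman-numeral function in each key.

V in C major; IV in D major

The scale of C major is C D E F G A B; G is degree 5, and the triad built there (G-B-D) is major, so it is V.
The scale of D major is D E F♯ G A B C♯; G is degree 4, and the triad built there (G-B-D) is major, so it is IV.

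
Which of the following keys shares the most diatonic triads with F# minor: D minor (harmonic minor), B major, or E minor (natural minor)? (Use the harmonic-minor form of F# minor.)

Triads of F# minor (harmonic minor): F# minor (i), G# diminished (ii°), A augmented (III+), B minor (iv), C# major (V), D major (VI), E# diminished (vii°).
D minor (harmonic minor) shares 0: none.
B major shares 0: none.
E minor (natural minor) shares 2: Bm, D.
The most common triads (2) are shared with E minor.

E minor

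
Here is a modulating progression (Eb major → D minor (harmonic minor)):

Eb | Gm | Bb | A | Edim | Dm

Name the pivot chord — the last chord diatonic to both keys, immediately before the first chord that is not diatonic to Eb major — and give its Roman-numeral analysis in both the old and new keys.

Chords diatonic to Eb major: Eb, Fm, Gm, Ab, Bb, Cm, Ddim.
Reading the progression, the first chord not in that set is A, so the modulation leaves Eb major there.
The chord immediately before A is Bb, which is diatonic to both keys: V in Eb major and VI in D minor.

Bb — V in Eb major, VI in D minor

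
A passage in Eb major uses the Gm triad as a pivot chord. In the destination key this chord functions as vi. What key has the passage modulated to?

The numeral vi denotes a minor triad on scale degree 6. With G on degree 6, the tonic of the new key is Bb.
Degree 6 carries a minor triad in major keys, so the destination is Bb major.
Check: the diatonic triads of Bb major are Bb (I), Cm (ii), Dm (iii), Eb (IV), F (V), Gm (vi), Adim (vii°) — Gm is indeed vi.

Bb major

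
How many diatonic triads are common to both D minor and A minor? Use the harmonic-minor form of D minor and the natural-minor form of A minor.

Diatonic triads of D minor (harmonic minor): D minor (i), E diminished (ii°), F augmented (III+), G minor (iv), A major (V), Bb major (VI), C# diminished (vii°).
Diatonic triads of A minor (natural minor): A minor (i), B diminished (ii°), C major (III), D minor (iv), E minor (v), F major (VI), G major (VII).
Matching root and quality in both lists: D minor.
That gives 1 common triad.

1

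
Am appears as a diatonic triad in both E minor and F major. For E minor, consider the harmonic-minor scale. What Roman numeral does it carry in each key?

iv in E minor; iii in F major

The scale of E minor (harmonic minor) is E F♯ G A B C D♯; A is degree 4, and the triad built there (A-C-E) is minor, so it is iv.
The scale of F major is F G A B♭ C D E; A is degree 3, and the triad built there (A-C-E) is minor, so it is iii.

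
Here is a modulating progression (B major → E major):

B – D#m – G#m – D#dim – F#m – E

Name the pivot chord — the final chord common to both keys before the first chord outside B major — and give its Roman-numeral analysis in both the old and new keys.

Chords diatonic to B major: B, C#m, D#m, E, F#, G#m, A#dim.
Reading the progression, the first chord not in that set is D#dim, so the modulation leaves B major there.
The chord immediately before D#dim is G#m, which is diatonic to both keys: vi in B major and iii in E major.

G#m — vi in B major, iii in E major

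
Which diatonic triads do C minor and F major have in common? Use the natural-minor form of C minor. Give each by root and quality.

Triads in C minor (natural minor): Cm (i), Ddim (ii°), E♭ (III), Fm (iv), Gm (v), A♭ (VI), B♭ (VII).
Triads in F major: F (I), Gm (ii), Am (iii), B♭ (IV), C (V), Dm (vi), Edim (vii°).
Shared triads with their functions: Gm (v in C minor, ii in F major); B♭ (VII in C minor, IV in F major).

Gm, B♭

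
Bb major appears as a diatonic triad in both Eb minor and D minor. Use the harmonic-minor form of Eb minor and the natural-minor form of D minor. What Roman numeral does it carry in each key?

V in Eb minor; VI in D minor

The scale of Eb minor (harmonic minor) is Eb F Gb Ab Bb Cb D; Bb is degree 5, and the triad built there (Bb-D-F) is major, so it is V.
The scale of D minor (natural minor) is D E F G A Bb C; Bb is degree 6, and the triad built there (Bb-D-F) is major, so it is VI.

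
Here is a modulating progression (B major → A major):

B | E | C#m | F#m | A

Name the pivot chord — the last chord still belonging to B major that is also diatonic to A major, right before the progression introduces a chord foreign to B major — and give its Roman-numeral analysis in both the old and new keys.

C#m — ii in B major, iii in A major

Chords diatonic to B major: B, C#m, D#m, E, F#, G#m, A#dim.
Reading the progression, the first chord not in that set is F#m, so the modulation leaves B major there.
The chord immediately before F#m is C#m, which is diatonic to both keys: ii in B major and iii in A major.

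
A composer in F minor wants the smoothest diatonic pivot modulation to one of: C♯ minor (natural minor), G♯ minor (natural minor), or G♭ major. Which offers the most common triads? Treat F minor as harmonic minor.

G♭ major

Triads of F minor (harmonic minor): F minor (i), G diminished (ii°), A♭ augmented (III+), B♭ minor (iv), C major (V), D♭ major (VI), E diminished (vii°).
C♯ minor (natural minor) shares 0: none.
G♯ minor (natural minor) shares 0: none.
G♭ major shares 2: B♭m, D♭.
The most common triads (2) are shared with G♭ major.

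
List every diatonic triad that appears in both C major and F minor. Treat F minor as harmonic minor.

C

Triads in C major: C (I), Dm (ii), Em (iii), F (IV), G (V), Am (vi), Bdim (vii°).
Triads in F minor (harmonic minor): Fm (i), Gdim (ii°), Abaug (III+), Bbm (iv), C (V), Db (VI), Edim (vii°).
Shared triads with their functions: C (I in C major, V in F minor).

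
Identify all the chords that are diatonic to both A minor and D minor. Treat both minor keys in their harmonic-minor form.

Dm

Triads in A minor (harmonic minor): A minor (i), B diminished (ii°), C augmented (III+), D minor (iv), E major (V), F major (VI), G# diminished (vii°).
Triads in D minor (harmonic minor): D minor (i), E diminished (ii°), F augmented (III+), G minor (iv), A major (V), Bb major (VI), C# diminished (vii°).
Shared triads with their functions: D minor (iv in A minor, i in D minor).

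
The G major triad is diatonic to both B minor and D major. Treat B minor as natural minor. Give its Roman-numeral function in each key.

The scale of B minor (natural minor) is B C# D E F# G A; G is degree 6, and the triad built there (G-B-D) is major, so it is VI.
The scale of D major is D E F# G A B C#; G is degree 4, and the triad built there (G-B-D) is major, so it is IV.

VI in B minor; IV in D major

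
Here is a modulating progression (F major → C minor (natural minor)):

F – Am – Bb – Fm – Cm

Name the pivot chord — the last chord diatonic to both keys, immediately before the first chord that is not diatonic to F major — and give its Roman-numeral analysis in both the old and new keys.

Chords diatonic to F major: F, Gm, Am, Bb, C, Dm, Edim.
Reading the progression, the first chord not in that set is Fm, so the modulation leaves F major there.
The chord immediately before Fm is Bb, which is diatonic to both keys: IV in F major and VII in C minor.

Bb — IV in F major, VII in C minor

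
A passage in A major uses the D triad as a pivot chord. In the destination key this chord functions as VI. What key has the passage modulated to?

F# minor

The numeral VI denotes a major triad on scale degree 6. With D on degree 6, the tonic of the new key is F#.
Degree 6 carries a major triad in minor keys, so the destination is F# minor.
Check: the diatonic triads of F# minor (natural minor) are F#m (i), G#dim (ii°), A (III), Bm (iv), C#m (v), D (VI), E (VII) — D is indeed VI.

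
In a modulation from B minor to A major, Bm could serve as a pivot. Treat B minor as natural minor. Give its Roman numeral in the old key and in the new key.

The scale of B minor (natural minor) is B C# D E F# G A; B is degree 1, and the triad built there (B-D-F#) is minor, so it is i.
The scale of A major is A B C# D E F# G#; B is degree 2, and the triad built there (B-D-F#) is minor, so it is ii.

i in B minor; ii in A major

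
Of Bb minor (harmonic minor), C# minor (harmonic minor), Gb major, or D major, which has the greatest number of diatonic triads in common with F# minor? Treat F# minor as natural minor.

Triads of F# minor (natural minor): F#m (i), G#dim (ii°), A (III), Bm (iv), C#m (v), D (VI), E (VII).
Bb minor (harmonic minor) shares 0: none.
C# minor (harmonic minor) shares 3: F#m, A, C#m.
Gb major shares 0: none.
D major shares 4: F#m, A, Bm, D.
The most common triads (4) are shared with D major.

D major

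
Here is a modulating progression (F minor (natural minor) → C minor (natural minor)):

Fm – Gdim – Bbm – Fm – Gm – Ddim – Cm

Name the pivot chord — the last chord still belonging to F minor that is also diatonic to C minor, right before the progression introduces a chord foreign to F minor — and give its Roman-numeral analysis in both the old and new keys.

Chords diatonic to F minor: Fm, Gdim, Ab, Bbm, Cm, Db, Eb.
Reading the progression, the first chord not in that set is Gm, so the modulation leaves F minor there.
The chord immediately before Gm is Fm, which is diatonic to both keys: i in F minor and iv in C minor.

Fm — i in F minor, iv in C minor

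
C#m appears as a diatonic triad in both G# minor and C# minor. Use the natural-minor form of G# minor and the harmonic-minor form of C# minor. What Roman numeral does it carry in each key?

The scale of G# minor (natural minor) is G# A# B C# D# E F#; C# is degree 4, and the triad built there (C#-E-G#) is minor, so it is iv.
The scale of C# minor (harmonic minor) is C# D# E F# G# A B#; C# is degree 1, and the triad built there (C#-E-G#) is minor, so it is i.

iv in G# minor; i in C# minor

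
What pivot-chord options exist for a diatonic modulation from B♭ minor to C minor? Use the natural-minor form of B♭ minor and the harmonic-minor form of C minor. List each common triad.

Fm, A♭

Triads in B♭ minor (natural minor): B♭ minor (i), C diminished (ii°), D♭ major (III), E♭ minor (iv), F minor (v), G♭ major (VI), A♭ major (VII).
Triads in C minor (harmonic minor): C minor (i), D diminished (ii°), E♭ augmented (III+), F minor (iv), G major (V), A♭ major (VI), B diminished (vii°).
Shared triads with their functions: F minor (v in B♭ minor, iv in C minor); A♭ major (VII in B♭ minor, VI in C minor).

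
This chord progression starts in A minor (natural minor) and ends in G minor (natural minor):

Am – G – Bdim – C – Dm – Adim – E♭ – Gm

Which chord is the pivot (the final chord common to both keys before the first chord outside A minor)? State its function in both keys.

Dm — iv in A minor, v in G minor

Chords diatonic to A minor: Am, Bdim, C, Dm, Em, F, G.
Reading the progression, the first chord not in that set is Adim, so the modulation leaves A minor there.
The chord immediately before Adim is Dm, which is diatonic to both keys: iv in A minor and v in G minor.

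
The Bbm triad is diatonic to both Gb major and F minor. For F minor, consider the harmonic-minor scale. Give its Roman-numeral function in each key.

The scale of Gb major is Gb Ab Bb Cb Db Eb F; Bb is degree 3, and the triad built there (Bb-Db-F) is minor, so it is iii.
The scale of F minor (harmonic minor) is F G Ab Bb C Db E; Bb is degree 4, and the triad built there (Bb-Db-F) is minor, so it is iv.

iii in Gb major; iv in F minor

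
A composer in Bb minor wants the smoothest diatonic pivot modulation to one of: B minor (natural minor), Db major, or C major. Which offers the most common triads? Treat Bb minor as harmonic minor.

Db major

Triads of Bb minor (harmonic minor): Bbm (i), Cdim (ii°), Dbaug (III+), Ebm (iv), F (V), Gb (VI), Adim (vii°).
B minor (natural minor) shares 0: none.
Db major shares 4: Bbm, Cdim, Ebm, Gb.
C major shares 1: F.
The most common triads (4) are shared with Db major.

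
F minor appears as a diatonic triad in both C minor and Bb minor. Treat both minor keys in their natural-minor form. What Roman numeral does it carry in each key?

iv in C minor; v in Bb minor

The scale of C minor (natural minor) is C D Eb F G Ab Bb; F is degree 4, and the triad built there (F-Ab-C) is minor, so it is iv.
The scale of Bb minor (natural minor) is Bb C Db Eb F Gb Ab; F is degree 5, and the triad built there (F-Ab-C) is minor, so it is v.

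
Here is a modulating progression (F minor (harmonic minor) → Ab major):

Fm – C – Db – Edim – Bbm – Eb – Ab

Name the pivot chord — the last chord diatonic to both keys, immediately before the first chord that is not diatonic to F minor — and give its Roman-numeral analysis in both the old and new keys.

Chords diatonic to F minor: Fm, Gdim, Abaug, Bbm, C, Db, Edim.
Reading the progression, the first chord not in that set is Eb, so the modulation leaves F minor there.
The chord immediately before Eb is Bbm, which is diatonic to both keys: iv in F minor and ii in Ab major.

Bbm — iv in F minor, ii in Ab major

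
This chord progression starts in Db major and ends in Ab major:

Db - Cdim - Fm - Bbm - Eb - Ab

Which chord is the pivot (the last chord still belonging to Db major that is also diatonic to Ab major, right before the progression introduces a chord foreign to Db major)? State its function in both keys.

Bbm — vi in Db major, ii in Ab major

Chords diatonic to Db major: Db, Ebm, Fm, Gb, Ab, Bbm, Cdim.
Reading the progression, the first chord not in that set is Eb, so the modulation leaves Db major there.
The chord immediately before Eb is Bbm, which is diatonic to both keys: vi in Db major and ii in Ab major.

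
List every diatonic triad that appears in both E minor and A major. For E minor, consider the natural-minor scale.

Triads in E minor (natural minor): Em (i), F#dim (ii°), G (III), Am (iv), Bm (v), C (VI), D (VII).
Triads in A major: A (I), Bm (ii), C#m (iii), D (IV), E (V), F#m (vi), G#dim (vii°).
Shared triads with their functions: Bm (v in E minor, ii in A major); D (VII in E minor, IV in A major).

Bm, D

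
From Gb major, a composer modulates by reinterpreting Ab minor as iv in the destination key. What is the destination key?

Eb minor

The numeral iv denotes a minor triad on scale degree 4. With Ab on degree 4, the tonic of the new key is Eb.
Degree 4 carries a minor triad in minor keys, so the destination is Eb minor.
Check: the diatonic triads of Eb minor (natural minor) are Ebm (i), Fdim (ii°), Gb (III), Abm (iv), Bbm (v), Cb (VI), Db (VII) — Ab minor is indeed iv.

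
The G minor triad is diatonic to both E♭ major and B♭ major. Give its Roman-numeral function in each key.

iii in E♭ major; vi in B♭ major

The scale of E♭ major is E♭ F G A♭ B♭ C D; G is degree 3, and the triad built there (G-B♭-D) is minor, so it is iii.
The scale of B♭ major is B♭ C D E♭ F G A; G is degree 6, and the triad built there (G-B♭-D) is minor, so it is vi.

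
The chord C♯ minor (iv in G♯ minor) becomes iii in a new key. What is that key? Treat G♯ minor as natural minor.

A major

The numeral iii denotes a minor triad on scale degree 3. With C♯ on degree 3, the tonic of the new key is A.
Degree 3 carries a minor triad in major keys, so the destination is A major.
Check: the diatonic triads of A major are A (I), Bm (ii), C♯m (iii), D (IV), E (V), F♯m (vi), G♯dim (vii°) — C♯ minor is indeed iii.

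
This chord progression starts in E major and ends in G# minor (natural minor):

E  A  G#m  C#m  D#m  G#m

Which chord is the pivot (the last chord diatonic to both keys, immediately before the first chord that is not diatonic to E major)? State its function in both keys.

Chords diatonic to E major: E, F#m, G#m, A, B, C#m, D#dim.
Reading the progression, the first chord not in that set is D#m, so the modulation leaves E major there.
The chord immediately before D#m is C#m, which is diatonic to both keys: vi in E major and iv in G# minor.

C#m — vi in E major, iv in G# minor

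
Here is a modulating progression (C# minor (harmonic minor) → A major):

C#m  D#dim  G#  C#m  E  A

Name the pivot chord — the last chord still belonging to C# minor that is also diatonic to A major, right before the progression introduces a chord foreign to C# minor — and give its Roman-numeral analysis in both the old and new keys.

Chords diatonic to C# minor: C#m, D#dim, Eaug, F#m, G#, A, B#dim.
Reading the progression, the first chord not in that set is E, so the modulation leaves C# minor there.
The chord immediately before E is C#m, which is diatonic to both keys: i in C# minor and iii in A major.

C#m — i in C# minor, iii in A major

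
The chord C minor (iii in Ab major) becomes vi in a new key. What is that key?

Eb major

The numeral vi denotes a minor triad on scale degree 6. With C on degree 6, the tonic of the new key is Eb.
Degree 6 carries a minor triad in major keys, so the destination is Eb major.
Check: the diatonic triads of Eb major are Eb (I), Fm (ii), Gm (iii), Ab (IV), Bb (V), Cm (vi), Ddim (vii°) — C minor is indeed vi.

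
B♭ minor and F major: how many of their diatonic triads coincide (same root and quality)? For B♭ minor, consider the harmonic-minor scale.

1

Diatonic triads of B♭ minor (harmonic minor): B♭m (i), Cdim (ii°), D♭aug (III+), E♭m (iv), F (V), G♭ (VI), Adim (vii°).
Diatonic triads of F major: F (I), Gm (ii), Am (iii), B♭ (IV), C (V), Dm (vi), Edim (vii°).
Matching root and quality in both lists: F.
That gives 1 common triad.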